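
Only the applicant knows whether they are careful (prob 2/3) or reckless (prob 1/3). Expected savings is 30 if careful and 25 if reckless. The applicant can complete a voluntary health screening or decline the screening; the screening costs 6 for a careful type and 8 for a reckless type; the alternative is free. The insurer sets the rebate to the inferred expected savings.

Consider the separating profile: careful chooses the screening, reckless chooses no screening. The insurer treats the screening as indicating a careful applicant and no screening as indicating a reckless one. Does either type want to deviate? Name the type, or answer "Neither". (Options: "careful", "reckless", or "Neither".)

The screening pays 30; no screening pays 25.
careful: assigned the screening, nets 30 − 6 = 24; deviating to no screening nets 25.
reckless: assigned no screening, nets 25; deviating to the screening nets 30 − 8 = 22.
The careful type gains 1 by deviating.

careful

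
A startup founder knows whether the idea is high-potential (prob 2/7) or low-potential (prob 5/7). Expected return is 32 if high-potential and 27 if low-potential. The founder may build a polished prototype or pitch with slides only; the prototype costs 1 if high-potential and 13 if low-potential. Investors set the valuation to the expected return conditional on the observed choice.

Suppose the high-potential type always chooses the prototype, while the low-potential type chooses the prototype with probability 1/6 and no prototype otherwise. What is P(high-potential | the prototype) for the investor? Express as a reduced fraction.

12/17

P(the prototype) = (2/7)·1 + (5/7)·(1/6) = 17/42.
By Bayes' rule, P(high-potential | the prototype) = (2/7) / (17/42) = 12/17.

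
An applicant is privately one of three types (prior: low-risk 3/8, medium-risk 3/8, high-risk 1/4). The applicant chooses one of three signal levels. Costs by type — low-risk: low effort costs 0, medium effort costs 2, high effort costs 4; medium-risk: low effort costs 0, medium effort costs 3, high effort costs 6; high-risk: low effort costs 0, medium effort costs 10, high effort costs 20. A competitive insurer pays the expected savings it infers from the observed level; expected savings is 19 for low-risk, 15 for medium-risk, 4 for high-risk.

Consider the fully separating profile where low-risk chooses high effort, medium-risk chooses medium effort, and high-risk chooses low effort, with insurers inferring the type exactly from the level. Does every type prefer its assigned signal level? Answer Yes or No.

No

Separating rebates: high effort → 19, medium effort → 15, low effort → 4.
low-risk (assigned high effort): low effort: 4 − 0 = 4; medium effort: 15 − 2 = 13; high effort: 19 − 4 = 15. low-risk stays.
medium-risk (assigned medium effort): low effort: 4 − 0 = 4; medium effort: 15 − 3 = 12; high effort: 19 − 6 = 13. medium-risk prefers high effort.
high-risk (assigned low effort): low effort: 4 − 0 = 4; medium effort: 15 − 10 = 5; high effort: 19 − 20 = -1. high-risk prefers medium effort.
At least one type deviates; the separating profile fails.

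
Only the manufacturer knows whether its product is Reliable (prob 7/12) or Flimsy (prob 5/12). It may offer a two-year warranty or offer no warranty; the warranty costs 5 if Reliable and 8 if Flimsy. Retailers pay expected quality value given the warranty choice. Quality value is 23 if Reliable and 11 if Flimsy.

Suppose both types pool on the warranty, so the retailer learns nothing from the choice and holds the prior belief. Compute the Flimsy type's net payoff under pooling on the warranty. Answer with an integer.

Pooled price = 7/12·23 + 5/12·11 = 18.
Flimsy pays cost 8 for the warranty, so net payoff = 18 − 8 = 10.

10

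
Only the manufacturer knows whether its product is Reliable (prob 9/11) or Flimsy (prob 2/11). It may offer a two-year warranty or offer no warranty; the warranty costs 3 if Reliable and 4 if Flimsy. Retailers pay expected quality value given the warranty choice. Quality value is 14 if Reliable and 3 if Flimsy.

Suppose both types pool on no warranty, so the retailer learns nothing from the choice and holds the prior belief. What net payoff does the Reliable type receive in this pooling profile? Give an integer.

12

Pooled price = 9/11·14 + 2/11·3 = 12.
Reliable pays no cost for no warranty, so net payoff = 12.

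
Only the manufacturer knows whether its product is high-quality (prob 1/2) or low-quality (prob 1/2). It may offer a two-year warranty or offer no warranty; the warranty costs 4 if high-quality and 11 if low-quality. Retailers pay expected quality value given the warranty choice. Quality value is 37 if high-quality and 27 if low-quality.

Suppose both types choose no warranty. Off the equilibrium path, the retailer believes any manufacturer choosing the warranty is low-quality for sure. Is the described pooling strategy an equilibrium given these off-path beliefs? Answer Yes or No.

On path, the retailer holds the prior and pays 1/2·37 + 1/2·27 = 32. Off path (the warranty), believing low-quality, it pays 27.
high-quality: no warranty nets 32; the warranty nets 27 − 4 = 23. high-quality stays.
low-quality: no warranty nets 32; the warranty nets 27 − 11 = 16. low-quality stays.
No type deviates, so pooling is sustained.

Yes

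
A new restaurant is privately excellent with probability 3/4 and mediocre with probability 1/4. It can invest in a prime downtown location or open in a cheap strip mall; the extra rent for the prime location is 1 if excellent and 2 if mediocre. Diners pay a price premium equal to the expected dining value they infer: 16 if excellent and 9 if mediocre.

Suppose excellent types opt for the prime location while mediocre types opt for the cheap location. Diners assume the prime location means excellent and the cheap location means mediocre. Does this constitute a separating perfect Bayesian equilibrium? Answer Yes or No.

No

Under these beliefs, the prime location earns price premium 16 and the cheap location earns price premium 9.
excellent: the prime location nets 16 − 1 = 15; the cheap location nets 9. excellent prefers the prime location.
mediocre: the prime location nets 16 − 2 = 14; the cheap location nets 9. mediocre would deviate to the prime location.
mediocre has a profitable deviation, so the profile is not an equilibrium.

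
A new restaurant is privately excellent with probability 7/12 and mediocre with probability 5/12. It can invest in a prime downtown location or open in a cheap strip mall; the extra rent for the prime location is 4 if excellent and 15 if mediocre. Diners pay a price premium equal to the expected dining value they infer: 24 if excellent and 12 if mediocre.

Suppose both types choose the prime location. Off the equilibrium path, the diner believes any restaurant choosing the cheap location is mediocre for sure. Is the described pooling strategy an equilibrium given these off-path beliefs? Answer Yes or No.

On path, the diner holds the prior and pays 7/12·24 + 5/12·12 = 19. Off path (the cheap location), believing mediocre, it pays 12.
excellent: the prime location nets 19 − 4 = 15; the cheap location nets 12. excellent stays.
mediocre: the prime location nets 19 − 15 = 4; the cheap location nets 12. mediocre would deviate.
A type deviates, so pooling fails.

No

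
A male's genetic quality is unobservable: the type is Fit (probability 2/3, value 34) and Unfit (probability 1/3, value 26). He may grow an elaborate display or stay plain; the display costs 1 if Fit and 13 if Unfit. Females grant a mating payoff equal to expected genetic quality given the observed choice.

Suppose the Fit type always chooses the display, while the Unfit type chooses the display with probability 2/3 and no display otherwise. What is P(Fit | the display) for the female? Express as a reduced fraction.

3/4

P(the display) = (2/3)·1 + (1/3)·(2/3) = 8/9.
By Bayes' rule, P(Fit | the display) = (2/3) / (8/9) = 3/4.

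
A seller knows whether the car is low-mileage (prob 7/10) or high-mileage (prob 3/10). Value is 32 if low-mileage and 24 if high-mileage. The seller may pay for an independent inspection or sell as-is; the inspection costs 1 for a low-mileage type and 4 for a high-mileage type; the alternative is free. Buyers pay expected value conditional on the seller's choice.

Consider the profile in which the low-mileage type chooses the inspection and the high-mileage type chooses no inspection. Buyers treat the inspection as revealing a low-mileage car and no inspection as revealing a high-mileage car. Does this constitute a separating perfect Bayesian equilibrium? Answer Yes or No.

Under these beliefs, the inspection earns price 32 and no inspection earns price 24.
low-mileage: the inspection nets 32 − 1 = 31; no inspection nets 24. low-mileage prefers the inspection.
high-mileage: the inspection nets 32 − 4 = 28; no inspection nets 24. high-mileage would deviate to the inspection.
high-mileage has a profitable deviation, so the profile is not an equilibrium.

No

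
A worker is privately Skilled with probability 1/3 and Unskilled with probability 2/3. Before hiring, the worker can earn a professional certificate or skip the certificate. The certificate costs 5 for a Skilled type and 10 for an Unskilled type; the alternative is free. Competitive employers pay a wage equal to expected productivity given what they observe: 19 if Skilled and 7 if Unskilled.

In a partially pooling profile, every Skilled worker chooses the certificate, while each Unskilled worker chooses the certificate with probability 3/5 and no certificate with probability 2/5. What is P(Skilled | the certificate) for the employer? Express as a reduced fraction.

P(the certificate) = (1/3)·1 + (2/3)·(3/5) = 11/15.
By Bayes' rule, P(Skilled | the certificate) = (1/3) / (11/15) = 5/11.

5/11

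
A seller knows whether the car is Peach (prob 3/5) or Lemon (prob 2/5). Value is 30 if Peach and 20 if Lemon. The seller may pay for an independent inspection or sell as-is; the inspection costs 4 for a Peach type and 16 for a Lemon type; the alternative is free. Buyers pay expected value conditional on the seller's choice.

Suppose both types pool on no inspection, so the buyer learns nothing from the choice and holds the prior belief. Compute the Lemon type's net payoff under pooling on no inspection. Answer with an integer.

26

Pooled price = 3/5·30 + 2/5·20 = 26.
Lemon pays no cost for no inspection, so net payoff = 26.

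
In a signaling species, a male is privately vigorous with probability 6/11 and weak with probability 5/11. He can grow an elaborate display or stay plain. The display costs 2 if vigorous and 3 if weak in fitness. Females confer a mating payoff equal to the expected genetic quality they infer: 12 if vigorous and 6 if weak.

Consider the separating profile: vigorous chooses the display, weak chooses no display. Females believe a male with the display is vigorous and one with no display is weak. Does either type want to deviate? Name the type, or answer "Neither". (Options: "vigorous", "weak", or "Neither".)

weak

The display pays 12; no display pays 6.
vigorous: assigned the display, nets 12 − 2 = 10; deviating to no display nets 6.
weak: assigned no display, nets 6; deviating to the display nets 12 − 3 = 9.
The weak type gains 3 by deviating.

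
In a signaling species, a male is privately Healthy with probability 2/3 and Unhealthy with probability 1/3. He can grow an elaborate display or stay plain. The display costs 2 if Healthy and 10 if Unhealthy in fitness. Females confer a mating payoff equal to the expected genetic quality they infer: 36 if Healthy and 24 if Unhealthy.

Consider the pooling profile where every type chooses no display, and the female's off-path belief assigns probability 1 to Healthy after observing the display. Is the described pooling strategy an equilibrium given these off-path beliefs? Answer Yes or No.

On path, the female holds the prior and pays 2/3·36 + 1/3·24 = 32. Off path (the display), believing Healthy, it pays 36.
Healthy: no display nets 32; the display nets 36 − 2 = 34. Healthy would deviate.
Unhealthy: no display nets 32; the display nets 36 − 10 = 26. Unhealthy stays.
A type deviates, so pooling fails.

No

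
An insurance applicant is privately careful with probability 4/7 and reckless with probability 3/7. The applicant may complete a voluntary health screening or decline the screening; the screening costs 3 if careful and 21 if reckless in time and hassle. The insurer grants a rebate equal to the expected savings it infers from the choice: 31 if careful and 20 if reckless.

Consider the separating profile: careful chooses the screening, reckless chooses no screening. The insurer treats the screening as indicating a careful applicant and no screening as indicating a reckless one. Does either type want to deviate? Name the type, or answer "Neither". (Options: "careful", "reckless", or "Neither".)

Neither

The screening pays 31; no screening pays 20.
careful: assigned the screening, nets 31 − 3 = 28; deviating to no screening nets 20.
reckless: assigned no screening, nets 20; deviating to the screening nets 31 − 21 = 10.
Both types strictly prefer their assigned action; no profitable deviation.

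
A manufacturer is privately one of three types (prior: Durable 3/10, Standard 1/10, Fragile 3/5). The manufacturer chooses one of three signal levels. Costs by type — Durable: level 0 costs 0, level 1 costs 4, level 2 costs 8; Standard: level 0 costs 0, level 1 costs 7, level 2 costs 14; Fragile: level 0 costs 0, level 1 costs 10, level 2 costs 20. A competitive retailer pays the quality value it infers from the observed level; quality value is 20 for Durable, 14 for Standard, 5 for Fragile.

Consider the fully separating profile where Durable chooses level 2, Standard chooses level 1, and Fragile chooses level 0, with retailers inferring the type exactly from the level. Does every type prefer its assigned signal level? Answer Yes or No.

Yes

Separating prices: level 2 → 20, level 1 → 14, level 0 → 5.
Durable (assigned level 2): level 0: 5 − 0 = 5; level 1: 14 − 4 = 10; level 2: 20 − 8 = 12. Durable stays.
Standard (assigned level 1): level 0: 5 − 0 = 5; level 1: 14 − 7 = 7; level 2: 20 − 14 = 6. Standard stays.
Fragile (assigned level 0): level 0: 5 − 0 = 5; level 1: 14 − 10 = 4; level 2: 20 − 20 = 0. Fragile stays.
Every type prefers its assigned level; separation holds.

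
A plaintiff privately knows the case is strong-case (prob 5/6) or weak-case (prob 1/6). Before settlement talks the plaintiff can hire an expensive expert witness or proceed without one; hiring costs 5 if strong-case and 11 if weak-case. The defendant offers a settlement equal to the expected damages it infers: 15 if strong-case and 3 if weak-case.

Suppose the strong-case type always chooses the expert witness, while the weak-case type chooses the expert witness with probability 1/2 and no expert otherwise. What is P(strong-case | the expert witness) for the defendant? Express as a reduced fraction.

10/11

P(the expert witness) = (5/6)·1 + (1/6)·(1/2) = 11/12.
By Bayes' rule, P(strong-case | the expert witness) = (5/6) / (11/12) = 10/11.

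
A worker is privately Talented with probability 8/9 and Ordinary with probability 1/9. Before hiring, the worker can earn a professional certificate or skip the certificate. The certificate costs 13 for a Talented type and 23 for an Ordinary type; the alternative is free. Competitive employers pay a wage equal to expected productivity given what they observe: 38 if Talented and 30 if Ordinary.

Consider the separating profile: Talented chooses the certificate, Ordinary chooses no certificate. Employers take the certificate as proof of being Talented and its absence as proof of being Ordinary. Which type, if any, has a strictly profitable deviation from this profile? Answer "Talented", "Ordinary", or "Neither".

The certificate pays 38; no certificate pays 30.
Talented: assigned the certificate, nets 38 − 13 = 25; deviating to no certificate nets 30.
Ordinary: assigned no certificate, nets 30; deviating to the certificate nets 38 − 23 = 15.
The Talented type gains 5 by deviating.

Talented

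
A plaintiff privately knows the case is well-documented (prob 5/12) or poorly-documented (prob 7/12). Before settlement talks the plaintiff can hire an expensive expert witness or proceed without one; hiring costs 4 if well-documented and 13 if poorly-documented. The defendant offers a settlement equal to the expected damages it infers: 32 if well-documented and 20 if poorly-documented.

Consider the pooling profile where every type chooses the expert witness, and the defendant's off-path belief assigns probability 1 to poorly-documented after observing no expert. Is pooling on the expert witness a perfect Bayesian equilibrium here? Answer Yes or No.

No

On path, the defendant holds the prior and pays 5/12·32 + 7/12·20 = 25. Off path (no expert), believing poorly-documented, it pays 20.
well-documented: the expert witness nets 25 − 4 = 21; no expert nets 20. well-documented stays.
poorly-documented: the expert witness nets 25 − 13 = 12; no expert nets 20. poorly-documented would deviate.
A type deviates, so pooling fails.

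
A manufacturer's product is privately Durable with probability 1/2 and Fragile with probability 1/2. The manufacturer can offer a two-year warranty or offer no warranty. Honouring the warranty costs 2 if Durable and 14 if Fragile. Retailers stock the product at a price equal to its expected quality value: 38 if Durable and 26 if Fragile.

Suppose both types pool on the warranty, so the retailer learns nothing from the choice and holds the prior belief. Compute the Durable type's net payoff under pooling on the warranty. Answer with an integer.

30

Pooled price = 1/2·38 + 1/2·26 = 32.
Durable pays cost 2 for the warranty, so net payoff = 32 − 2 = 30.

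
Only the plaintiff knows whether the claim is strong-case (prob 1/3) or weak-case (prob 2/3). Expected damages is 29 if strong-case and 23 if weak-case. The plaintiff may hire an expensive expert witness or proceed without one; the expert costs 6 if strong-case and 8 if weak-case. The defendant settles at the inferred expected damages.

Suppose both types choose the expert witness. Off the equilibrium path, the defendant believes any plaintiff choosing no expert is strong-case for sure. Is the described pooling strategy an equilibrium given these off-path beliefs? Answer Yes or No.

No

On path, the defendant holds the prior and pays 1/3·29 + 2/3·23 = 25. Off path (no expert), believing strong-case, it pays 29.
strong-case: the expert witness nets 25 − 6 = 19; no expert nets 29. strong-case would deviate.
weak-case: the expert witness nets 25 − 8 = 17; no expert nets 29. weak-case would deviate.
A type deviates, so pooling fails.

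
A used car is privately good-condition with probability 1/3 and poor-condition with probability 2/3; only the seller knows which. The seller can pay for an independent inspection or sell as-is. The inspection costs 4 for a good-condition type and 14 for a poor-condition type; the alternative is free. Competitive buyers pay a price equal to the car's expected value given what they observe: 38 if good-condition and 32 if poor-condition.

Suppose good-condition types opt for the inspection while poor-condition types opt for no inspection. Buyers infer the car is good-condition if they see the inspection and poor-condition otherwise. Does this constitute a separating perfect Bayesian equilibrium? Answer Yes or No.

Yes

Under these beliefs, the inspection earns price 38 and no inspection earns price 32.
good-condition: the inspection nets 38 − 4 = 34; no inspection nets 32. good-condition prefers the inspection.
poor-condition: the inspection nets 38 − 14 = 24; no inspection nets 32. poor-condition prefers no inspection.
Neither type deviates, so the separating profile is an equilibrium.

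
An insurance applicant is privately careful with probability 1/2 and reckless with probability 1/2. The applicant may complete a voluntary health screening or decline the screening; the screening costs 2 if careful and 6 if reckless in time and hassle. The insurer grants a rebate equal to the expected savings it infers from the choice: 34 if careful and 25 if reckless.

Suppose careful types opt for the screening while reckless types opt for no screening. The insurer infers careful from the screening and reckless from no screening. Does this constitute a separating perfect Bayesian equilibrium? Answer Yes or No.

Under these beliefs, the screening earns rebate 34 and no screening earns rebate 25.
careful: the screening nets 34 − 2 = 32; no screening nets 25. careful prefers the screening.
reckless: the screening nets 34 − 6 = 28; no screening nets 25. reckless would deviate to the screening.
reckless has a profitable deviation, so the profile is not an equilibrium.

No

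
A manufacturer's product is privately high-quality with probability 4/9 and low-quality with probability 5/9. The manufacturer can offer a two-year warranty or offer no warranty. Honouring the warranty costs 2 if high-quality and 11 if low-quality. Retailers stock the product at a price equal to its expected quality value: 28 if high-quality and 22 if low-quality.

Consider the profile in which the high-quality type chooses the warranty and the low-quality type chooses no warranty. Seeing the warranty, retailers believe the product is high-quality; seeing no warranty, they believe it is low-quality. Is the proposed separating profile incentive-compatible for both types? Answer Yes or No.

Yes

Under these beliefs, the warranty earns price 28 and no warranty earns price 22.
high-quality: the warranty nets 28 − 2 = 26; no warranty nets 22. high-quality prefers the warranty.
low-quality: the warranty nets 28 − 11 = 17; no warranty nets 22. low-quality prefers no warranty.
Neither type deviates, so the separating profile is an equilibrium.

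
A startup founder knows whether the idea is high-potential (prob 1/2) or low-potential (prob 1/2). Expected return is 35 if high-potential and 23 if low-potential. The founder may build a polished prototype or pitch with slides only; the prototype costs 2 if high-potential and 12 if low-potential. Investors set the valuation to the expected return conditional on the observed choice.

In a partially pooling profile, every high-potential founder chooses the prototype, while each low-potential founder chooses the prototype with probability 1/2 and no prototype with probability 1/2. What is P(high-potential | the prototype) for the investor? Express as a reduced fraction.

P(the prototype) = (1/2)·1 + (1/2)·(1/2) = 3/4.
By Bayes' rule, P(high-potential | the prototype) = (1/2) / (3/4) = 2/3.

2/3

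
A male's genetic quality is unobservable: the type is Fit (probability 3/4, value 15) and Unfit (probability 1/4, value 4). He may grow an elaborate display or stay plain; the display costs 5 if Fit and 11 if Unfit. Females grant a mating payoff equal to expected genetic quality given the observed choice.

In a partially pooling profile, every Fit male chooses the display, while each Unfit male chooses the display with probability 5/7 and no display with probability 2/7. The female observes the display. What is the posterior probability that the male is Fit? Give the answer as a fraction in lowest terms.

21/26

P(the display) = (3/4)·1 + (1/4)·(5/7) = 13/14.
By Bayes' rule, P(Fit | the display) = (3/4) / (13/14) = 21/26.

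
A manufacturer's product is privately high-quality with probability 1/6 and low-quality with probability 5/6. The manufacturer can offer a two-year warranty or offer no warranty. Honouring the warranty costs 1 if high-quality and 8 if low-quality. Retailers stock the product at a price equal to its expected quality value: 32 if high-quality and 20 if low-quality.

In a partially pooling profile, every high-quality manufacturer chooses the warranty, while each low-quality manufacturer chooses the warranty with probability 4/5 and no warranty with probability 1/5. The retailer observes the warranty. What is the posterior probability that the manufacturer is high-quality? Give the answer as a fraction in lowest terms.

1/5

P(the warranty) = (1/6)·1 + (5/6)·(4/5) = 5/6.
By Bayes' rule, P(high-quality | the warranty) = (1/6) / (5/6) = 1/5.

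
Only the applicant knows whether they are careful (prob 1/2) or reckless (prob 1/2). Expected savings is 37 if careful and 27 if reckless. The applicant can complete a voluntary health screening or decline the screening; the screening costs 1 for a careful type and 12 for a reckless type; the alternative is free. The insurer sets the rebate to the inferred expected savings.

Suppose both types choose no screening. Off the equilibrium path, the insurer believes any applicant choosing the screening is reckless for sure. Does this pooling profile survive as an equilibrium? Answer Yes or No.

On path, the insurer holds the prior and pays 1/2·37 + 1/2·27 = 32. Off path (the screening), believing reckless, it pays 27.
careful: no screening nets 32; the screening nets 27 − 1 = 26. careful stays.
reckless: no screening nets 32; the screening nets 27 − 12 = 15. reckless stays.
No type deviates, so pooling is sustained.

Yes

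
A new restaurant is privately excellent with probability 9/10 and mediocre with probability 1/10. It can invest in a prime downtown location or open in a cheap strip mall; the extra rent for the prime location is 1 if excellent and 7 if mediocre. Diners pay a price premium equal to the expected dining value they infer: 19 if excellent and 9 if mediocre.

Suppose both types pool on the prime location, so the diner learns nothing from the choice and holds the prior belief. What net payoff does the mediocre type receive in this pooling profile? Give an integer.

Pooled price premium = 9/10·19 + 1/10·9 = 18.
mediocre pays cost 7 for the prime location, so net payoff = 18 − 7 = 11.

11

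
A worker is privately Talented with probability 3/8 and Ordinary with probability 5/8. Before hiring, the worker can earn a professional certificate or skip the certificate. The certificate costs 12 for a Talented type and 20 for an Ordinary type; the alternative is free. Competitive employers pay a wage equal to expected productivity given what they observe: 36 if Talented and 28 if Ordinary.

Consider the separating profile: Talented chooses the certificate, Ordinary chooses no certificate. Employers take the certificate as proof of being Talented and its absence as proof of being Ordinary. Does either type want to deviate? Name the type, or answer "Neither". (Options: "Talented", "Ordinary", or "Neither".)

Talented

The certificate pays 36; no certificate pays 28.
Talented: assigned the certificate, nets 36 − 12 = 24; deviating to no certificate nets 28.
Ordinary: assigned no certificate, nets 28; deviating to the certificate nets 36 − 20 = 16.
The Talented type gains 4 by deviating.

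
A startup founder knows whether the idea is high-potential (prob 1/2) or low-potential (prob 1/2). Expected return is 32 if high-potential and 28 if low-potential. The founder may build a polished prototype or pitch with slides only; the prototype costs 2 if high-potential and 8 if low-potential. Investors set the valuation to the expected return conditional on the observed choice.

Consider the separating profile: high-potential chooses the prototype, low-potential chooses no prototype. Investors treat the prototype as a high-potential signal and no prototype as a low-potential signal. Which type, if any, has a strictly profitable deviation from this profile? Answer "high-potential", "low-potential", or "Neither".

The prototype pays 32; no prototype pays 28.
high-potential: assigned the prototype, nets 32 − 2 = 30; deviating to no prototype nets 28.
low-potential: assigned no prototype, nets 28; deviating to the prototype nets 32 − 8 = 24.
Both types strictly prefer their assigned action; no profitable deviation.

Neither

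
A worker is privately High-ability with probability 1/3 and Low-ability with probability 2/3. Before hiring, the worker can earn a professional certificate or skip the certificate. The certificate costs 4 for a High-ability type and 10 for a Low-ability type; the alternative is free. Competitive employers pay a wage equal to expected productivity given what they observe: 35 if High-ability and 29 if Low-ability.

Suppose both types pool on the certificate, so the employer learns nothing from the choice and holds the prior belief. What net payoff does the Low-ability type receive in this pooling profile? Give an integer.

Pooled wage = 1/3·35 + 2/3·29 = 31.
Low-ability pays cost 10 for the certificate, so net payoff = 31 − 10 = 21.

21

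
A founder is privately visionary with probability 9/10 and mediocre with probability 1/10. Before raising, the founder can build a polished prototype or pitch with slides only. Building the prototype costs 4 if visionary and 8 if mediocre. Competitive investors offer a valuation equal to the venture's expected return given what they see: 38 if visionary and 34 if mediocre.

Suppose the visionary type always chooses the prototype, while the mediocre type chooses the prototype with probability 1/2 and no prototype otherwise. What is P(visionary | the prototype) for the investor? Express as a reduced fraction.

18/19

P(the prototype) = (9/10)·1 + (1/10)·(1/2) = 19/20.
By Bayes' rule, P(visionary | the prototype) = (9/10) / (19/20) = 18/19.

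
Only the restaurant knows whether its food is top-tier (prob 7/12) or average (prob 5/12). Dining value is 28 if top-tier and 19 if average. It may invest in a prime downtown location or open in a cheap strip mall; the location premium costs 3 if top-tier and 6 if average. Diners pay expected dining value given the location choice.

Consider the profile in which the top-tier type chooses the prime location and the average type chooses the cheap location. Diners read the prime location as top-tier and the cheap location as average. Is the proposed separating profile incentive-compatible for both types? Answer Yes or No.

No

Under these beliefs, the prime location earns price premium 28 and the cheap location earns price premium 19.
top-tier: the prime location nets 28 − 3 = 25; the cheap location nets 19. top-tier prefers the prime location.
average: the prime location nets 28 − 6 = 22; the cheap location nets 19. average would deviate to the prime location.
average has a profitable deviation, so the profile is not an equilibrium.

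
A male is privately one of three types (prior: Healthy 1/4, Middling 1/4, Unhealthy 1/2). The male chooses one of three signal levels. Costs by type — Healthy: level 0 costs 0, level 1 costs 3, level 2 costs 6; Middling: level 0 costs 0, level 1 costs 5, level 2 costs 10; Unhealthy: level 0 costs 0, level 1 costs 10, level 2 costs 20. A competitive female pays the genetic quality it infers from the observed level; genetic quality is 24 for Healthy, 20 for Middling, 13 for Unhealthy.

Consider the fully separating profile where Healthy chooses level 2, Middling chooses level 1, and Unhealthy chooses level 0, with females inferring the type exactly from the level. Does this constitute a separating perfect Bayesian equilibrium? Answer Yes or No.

Yes

Separating mating payoffs: level 2 → 24, level 1 → 20, level 0 → 13.
Healthy (assigned level 2): level 0: 13 − 0 = 13; level 1: 20 − 3 = 17; level 2: 24 − 6 = 18. Healthy stays.
Middling (assigned level 1): level 0: 13 − 0 = 13; level 1: 20 − 5 = 15; level 2: 24 − 10 = 14. Middling stays.
Unhealthy (assigned level 0): level 0: 13 − 0 = 13; level 1: 20 − 10 = 10; level 2: 24 − 20 = 4. Unhealthy stays.
Every type prefers its assigned level; separation holds.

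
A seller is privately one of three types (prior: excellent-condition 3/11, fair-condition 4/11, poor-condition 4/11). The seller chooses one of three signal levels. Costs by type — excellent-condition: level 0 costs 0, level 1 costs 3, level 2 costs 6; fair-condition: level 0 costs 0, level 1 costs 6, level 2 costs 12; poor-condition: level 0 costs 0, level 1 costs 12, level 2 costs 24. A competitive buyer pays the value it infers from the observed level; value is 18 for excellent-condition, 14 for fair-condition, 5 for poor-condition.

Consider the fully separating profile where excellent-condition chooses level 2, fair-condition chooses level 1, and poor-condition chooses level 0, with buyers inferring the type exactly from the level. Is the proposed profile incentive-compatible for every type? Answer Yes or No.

Separating prices: level 2 → 18, level 1 → 14, level 0 → 5.
excellent-condition (assigned level 2): level 0: 5 − 0 = 5; level 1: 14 − 3 = 11; level 2: 18 − 6 = 12. excellent-condition stays.
fair-condition (assigned level 1): level 0: 5 − 0 = 5; level 1: 14 − 6 = 8; level 2: 18 − 12 = 6. fair-condition stays.
poor-condition (assigned level 0): level 0: 5 − 0 = 5; level 1: 14 − 12 = 2; level 2: 18 − 24 = -6. poor-condition stays.
Every type prefers its assigned level; separation holds.

Yes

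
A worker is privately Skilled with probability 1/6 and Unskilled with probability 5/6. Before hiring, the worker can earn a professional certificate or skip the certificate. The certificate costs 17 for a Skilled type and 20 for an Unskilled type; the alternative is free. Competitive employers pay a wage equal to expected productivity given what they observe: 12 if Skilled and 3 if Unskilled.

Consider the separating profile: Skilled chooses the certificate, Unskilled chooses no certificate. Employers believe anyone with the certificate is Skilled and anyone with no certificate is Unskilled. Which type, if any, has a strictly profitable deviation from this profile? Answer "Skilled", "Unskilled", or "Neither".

The certificate pays 12; no certificate pays 3.
Skilled: assigned the certificate, nets 12 − 17 = -5; deviating to no certificate nets 3.
Unskilled: assigned no certificate, nets 3; deviating to the certificate nets 12 − 20 = -8.
The Skilled type gains 8 by deviating.

Skilled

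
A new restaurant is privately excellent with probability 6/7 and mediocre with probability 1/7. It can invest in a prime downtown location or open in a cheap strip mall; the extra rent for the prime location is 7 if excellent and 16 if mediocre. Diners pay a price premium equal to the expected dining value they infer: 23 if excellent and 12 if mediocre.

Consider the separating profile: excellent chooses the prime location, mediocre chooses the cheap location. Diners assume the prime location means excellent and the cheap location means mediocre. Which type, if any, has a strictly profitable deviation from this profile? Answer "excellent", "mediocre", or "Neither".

The prime location pays 23; the cheap location pays 12.
excellent: assigned the prime location, nets 23 − 7 = 16; deviating to the cheap location nets 12.
mediocre: assigned the cheap location, nets 12; deviating to the prime location nets 23 − 16 = 7.
Both types strictly prefer their assigned action; no profitable deviation.

Neither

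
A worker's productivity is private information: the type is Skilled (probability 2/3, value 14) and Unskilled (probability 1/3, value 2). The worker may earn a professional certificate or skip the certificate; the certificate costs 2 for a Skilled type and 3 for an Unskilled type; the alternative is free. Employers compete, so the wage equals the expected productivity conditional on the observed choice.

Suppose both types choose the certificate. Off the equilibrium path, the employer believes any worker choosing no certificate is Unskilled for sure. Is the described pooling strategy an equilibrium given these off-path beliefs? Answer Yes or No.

Yes

On path, the employer holds the prior and pays 2/3·14 + 1/3·2 = 10. Off path (no certificate), believing Unskilled, it pays 2.
Skilled: the certificate nets 10 − 2 = 8; no certificate nets 2. Skilled stays.
Unskilled: the certificate nets 10 − 3 = 7; no certificate nets 2. Unskilled stays.
No type deviates, so pooling is sustained.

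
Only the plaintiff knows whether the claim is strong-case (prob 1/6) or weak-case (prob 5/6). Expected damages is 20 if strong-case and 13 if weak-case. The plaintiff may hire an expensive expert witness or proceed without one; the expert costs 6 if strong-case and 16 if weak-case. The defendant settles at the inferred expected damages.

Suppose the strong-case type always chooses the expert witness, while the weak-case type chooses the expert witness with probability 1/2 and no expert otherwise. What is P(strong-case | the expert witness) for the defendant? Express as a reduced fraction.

2/7

P(the expert witness) = (1/6)·1 + (5/6)·(1/2) = 7/12.
By Bayes' rule, P(strong-case | the expert witness) = (1/6) / (7/12) = 2/7.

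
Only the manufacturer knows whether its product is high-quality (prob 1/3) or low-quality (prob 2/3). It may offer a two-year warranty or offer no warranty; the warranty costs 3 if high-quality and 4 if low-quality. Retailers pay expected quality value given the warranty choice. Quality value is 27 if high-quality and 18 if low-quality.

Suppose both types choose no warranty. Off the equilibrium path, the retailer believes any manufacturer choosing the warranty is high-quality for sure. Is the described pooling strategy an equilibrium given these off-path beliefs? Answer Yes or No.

On path, the retailer holds the prior and pays 1/3·27 + 2/3·18 = 21. Off path (the warranty), believing high-quality, it pays 27.
high-quality: no warranty nets 21; the warranty nets 27 − 3 = 24. high-quality would deviate.
low-quality: no warranty nets 21; the warranty nets 27 − 4 = 23. low-quality would deviate.
A type deviates, so pooling fails.

No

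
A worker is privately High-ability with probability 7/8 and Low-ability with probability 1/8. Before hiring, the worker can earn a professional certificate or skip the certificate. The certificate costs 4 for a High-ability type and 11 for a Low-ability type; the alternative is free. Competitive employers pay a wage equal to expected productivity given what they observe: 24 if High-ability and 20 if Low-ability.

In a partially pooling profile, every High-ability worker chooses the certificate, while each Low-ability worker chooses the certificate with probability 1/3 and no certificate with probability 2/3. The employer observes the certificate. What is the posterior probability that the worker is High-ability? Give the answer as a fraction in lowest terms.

21/22

P(the certificate) = (7/8)·1 + (1/8)·(1/3) = 11/12.
By Bayes' rule, P(High-ability | the certificate) = (7/8) / (11/12) = 21/22.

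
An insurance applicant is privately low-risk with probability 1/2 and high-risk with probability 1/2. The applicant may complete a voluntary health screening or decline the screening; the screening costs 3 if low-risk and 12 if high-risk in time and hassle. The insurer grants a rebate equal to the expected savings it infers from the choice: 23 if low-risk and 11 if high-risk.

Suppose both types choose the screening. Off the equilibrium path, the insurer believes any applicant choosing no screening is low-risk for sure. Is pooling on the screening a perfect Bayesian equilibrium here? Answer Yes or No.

On path, the insurer holds the prior and pays 1/2·23 + 1/2·11 = 17. Off path (no screening), believing low-risk, it pays 23.
low-risk: the screening nets 17 − 3 = 14; no screening nets 23. low-risk would deviate.
high-risk: the screening nets 17 − 12 = 5; no screening nets 23. high-risk would deviate.
A type deviates, so pooling fails.

No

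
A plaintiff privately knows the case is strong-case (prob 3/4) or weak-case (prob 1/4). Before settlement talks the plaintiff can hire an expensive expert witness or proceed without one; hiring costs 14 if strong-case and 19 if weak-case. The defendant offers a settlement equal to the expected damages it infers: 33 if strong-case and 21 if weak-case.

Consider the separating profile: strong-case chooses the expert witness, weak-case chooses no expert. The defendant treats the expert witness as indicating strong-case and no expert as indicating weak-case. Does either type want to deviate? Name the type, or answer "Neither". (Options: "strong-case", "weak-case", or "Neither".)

strong-case

The expert witness pays 33; no expert pays 21.
strong-case: assigned the expert witness, nets 33 − 14 = 19; deviating to no expert nets 21.
weak-case: assigned no expert, nets 21; deviating to the expert witness nets 33 − 19 = 14.
The strong-case type gains 2 by deviating.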